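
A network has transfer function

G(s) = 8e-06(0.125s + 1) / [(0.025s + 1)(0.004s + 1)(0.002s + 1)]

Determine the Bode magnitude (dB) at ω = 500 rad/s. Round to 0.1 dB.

-98.0 dB

At ω = 500 rad/s:
zero (1 + j500·0.125) = 1 + j62.5 → |·| ≈ 62.508, ∠ ≈ 89.08°
pole (1 + j500·0.025) = 1 + j12.5 → |·| ≈ 12.54, ∠ ≈ 85.43°
pole (1 + j500·0.004) = 1 + j2 → |·| ≈ 2.2361, ∠ ≈ 63.43°
pole (1 + j500·0.002) = 1 + j1 → |·| ≈ 1.4142, ∠ ≈ 45.00°
|G| = 8e-06 · 62.508 / (12.54 · 2.2361 · 1.4142) ≈ 1.261e-05
Gain = 20 log₁₀(1.261e-05) ≈ -97.99 dB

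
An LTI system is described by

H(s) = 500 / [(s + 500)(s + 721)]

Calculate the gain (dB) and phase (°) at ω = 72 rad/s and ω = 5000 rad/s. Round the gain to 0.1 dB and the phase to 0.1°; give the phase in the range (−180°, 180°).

At s = jω = j72:
pole (s+500): 500 + j72 → |·| = √(500²+72²) = √255184 ≈ 505.16, ∠ = arctan(72/500) ≈ 8.19°
pole (s+721): 721 + j72 → |·| = √(721²+72²) = √525025 ≈ 724.59, ∠ = arctan(72/721) ≈ 5.70°
|H| = 500 / 3.6603e+05 ≈ 0.001366
Gain = 20 log₁₀(0.001366) ≈ -57.29 dB
∠H = 0.00° − 13.89° = -13.89°

At s = jω = j5000:
pole (s+500): 500 + j5000 → |·| = √(500²+5000²) = √25250000 ≈ 5024.9, ∠ = arctan(5000/500) ≈ 84.29°
pole (s+721): 721 + j5000 → |·| = √(721²+5000²) = √25519841 ≈ 5051.7, ∠ = arctan(5000/721) ≈ 81.79°
|H| = 500 / 2.5384e+07 ≈ 1.9697e-05
Gain = 20 log₁₀(1.9697e-05) ≈ -94.11 dB
∠H = 0.00° − 166.08° = -166.08°

ω = 72: -57.3 dB, -13.9°; ω = 5000: -94.1 dB, -166.1°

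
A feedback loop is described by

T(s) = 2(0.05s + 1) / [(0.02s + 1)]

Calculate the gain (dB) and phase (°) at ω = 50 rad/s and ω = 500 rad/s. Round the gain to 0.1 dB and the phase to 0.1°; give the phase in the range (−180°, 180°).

At ω = 50 rad/s:
zero (1 + j50·0.05) = 1 + j2.5 → |·| ≈ 2.6926, ∠ ≈ 68.20°
pole (1 + j50·0.02) = 1 + j1 → |·| ≈ 1.4142, ∠ ≈ 45.00°
|T| = 2 · 2.6926 / (1.4142) ≈ 3.8079
Gain = 20 log₁₀(3.8079) ≈ 11.61 dB
∠T = (68.20°) − (45.00°) = 23.20°

At ω = 500 rad/s:
zero (1 + j500·0.05) = 1 + j25 → |·| ≈ 25.02, ∠ ≈ 87.71°
pole (1 + j500·0.02) = 1 + j10 → |·| ≈ 10.05, ∠ ≈ 84.29°
|T| = 2 · 25.02 / (10.05) ≈ 4.9791
Gain = 20 log₁₀(4.9791) ≈ 13.94 dB
∠T = (87.71°) − (84.29°) = 3.42°

ω = 50: 11.6 dB, 23.2°; ω = 500: 13.9 dB, 3.4°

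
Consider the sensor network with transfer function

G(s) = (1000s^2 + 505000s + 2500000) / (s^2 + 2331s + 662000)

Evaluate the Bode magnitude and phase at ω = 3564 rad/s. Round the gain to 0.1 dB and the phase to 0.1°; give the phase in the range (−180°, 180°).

58.9 dB, 26.5°

Substitute s = j3564:
Numerator: 1000(j3564)^2 + 505000(j3564) + 2500000 = -12699596000 + j1799820000
Denominator: (j3564)^2 + 2331(j3564) + 662000 = -12040096 + j8307684
|N| = √(12699596000² + 1799820000²) ≈ 1.2826e+10, ∠N ≈ 171.93°
|D| = √(12040096² + 8307684²) ≈ 1.4628e+07, ∠D ≈ 145.39°
|G| = 1.2826e+10 / 1.4628e+07 ≈ 876.81
Gain = 20 log₁₀(876.81) ≈ 58.86 dB
∠G = 171.93° − 145.39° = 26.54°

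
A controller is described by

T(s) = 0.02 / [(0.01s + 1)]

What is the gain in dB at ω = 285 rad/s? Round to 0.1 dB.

-43.6 dB

At ω = 285 rad/s:
pole (1 + j285·0.01) = 1 + j2.85 → |·| ≈ 3.0203, ∠ ≈ 70.67°
|T| = 0.02 · 1 / (3.0203) ≈ 0.0066219
Gain = 20 log₁₀(0.0066219) ≈ -43.58 dB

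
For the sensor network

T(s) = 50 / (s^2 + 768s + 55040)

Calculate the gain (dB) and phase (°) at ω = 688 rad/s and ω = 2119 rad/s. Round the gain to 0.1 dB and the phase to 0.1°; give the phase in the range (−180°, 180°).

Substitute s = j688:
Numerator: 50 = 50 + j0
Denominator: (j688)^2 + 768(j688) + 55040 = -418304 + j528384
|N| = √(50² + 0²) ≈ 50, ∠N ≈ 0.00°
|D| = √(418304² + 528384²) ≈ 6.7392e+05, ∠D ≈ 128.37°
|T| = 50 / 6.7392e+05 ≈ 7.4193e-05
Gain = 20 log₁₀(7.4193e-05) ≈ -82.59 dB
∠T = 0.00° − 128.37° = -128.37°

Substitute s = j2119:
Numerator: 50 = 50 + j0
Denominator: (j2119)^2 + 768(j2119) + 55040 = -4435121 + j1627392
|N| = √(50² + 0²) ≈ 50, ∠N ≈ 0.00°
|D| = √(4435121² + 1627392²) ≈ 4.7243e+06, ∠D ≈ 159.85°
|T| = 50 / 4.7243e+06 ≈ 1.0584e-05
Gain = 20 log₁₀(1.0584e-05) ≈ -99.51 dB
∠T = 0.00° − 159.85° = -159.85°

ω = 688: -82.6 dB, -128.4°; ω = 2119: -99.5 dB, -159.9°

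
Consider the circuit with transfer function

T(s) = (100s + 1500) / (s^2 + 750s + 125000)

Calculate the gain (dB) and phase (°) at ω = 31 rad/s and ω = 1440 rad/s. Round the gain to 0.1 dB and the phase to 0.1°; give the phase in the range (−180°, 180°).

ω = 31: -31.3 dB, 53.6°; ω = 1440: -23.8 dB, -61.6°

Substitute s = j31:
Numerator: 100(j31) + 1500 = 1500 + j3100
Denominator: (j31)^2 + 750(j31) + 125000 = 124039 + j23250
|N| = √(1500² + 3100²) ≈ 3443.8, ∠N ≈ 64.18°
|D| = √(124039² + 23250²) ≈ 1.262e+05, ∠D ≈ 10.62°
|T| = 3443.8 / 1.262e+05 ≈ 0.027288
Gain = 20 log₁₀(0.027288) ≈ -31.28 dB
∠T = 64.18° − 10.62° = 53.56°

Substitute s = j1440:
Numerator: 100(j1440) + 1500 = 1500 + j144000
Denominator: (j1440)^2 + 750(j1440) + 125000 = -1948600 + j1080000
|N| = √(1500² + 144000²) ≈ 1.4401e+05, ∠N ≈ 89.40°
|D| = √(1948600² + 1080000²) ≈ 2.2279e+06, ∠D ≈ 151.00°
|T| = 1.4401e+05 / 2.2279e+06 ≈ 0.064639
Gain = 20 log₁₀(0.064639) ≈ -23.79 dB
∠T = 89.40° − 151.00° = -61.60°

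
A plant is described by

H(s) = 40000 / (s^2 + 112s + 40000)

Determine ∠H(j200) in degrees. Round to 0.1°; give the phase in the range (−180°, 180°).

-90.0°

At s = jω = j200:
quadratic: (j200)² + 112·j200 + 40000 = 0 + j22400 → |·| ≈ 22400, ∠ ≈ 90.00°
∠H = 0.00° − 90.00° = -90.00°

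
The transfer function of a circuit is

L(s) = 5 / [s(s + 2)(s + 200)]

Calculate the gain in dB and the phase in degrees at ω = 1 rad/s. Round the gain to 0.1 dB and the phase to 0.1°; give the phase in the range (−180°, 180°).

-39.0 dB, -116.9°

At s = jω = j1:
pole (s+2): 2 + j1 → |·| = √(2²+1²) = √5 ≈ 2.2361, ∠ = arctan(1/2) ≈ 26.57°
pole (s+200): 200 + j1 → |·| = √(200²+1²) = √40001 ≈ 200, ∠ = arctan(1/200) ≈ 0.29°
pole at origin: |s| = 1, ∠ = 90.00° (in denominator)
|L| = 5 / 447.22 ≈ 0.01118
Gain = 20 log₁₀(0.01118) ≈ -39.03 dB
∠L = 0.00° − 116.86° = -116.86°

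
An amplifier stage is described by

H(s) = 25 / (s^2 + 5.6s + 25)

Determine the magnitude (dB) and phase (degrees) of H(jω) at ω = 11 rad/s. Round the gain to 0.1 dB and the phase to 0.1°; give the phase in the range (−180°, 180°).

At s = jω = j11:
quadratic: (j11)² + 5.6·j11 + 25 = -96 + j61.6 → |·| ≈ 114.06, ∠ ≈ 147.31°
|H| = 25 / 114.06 ≈ 0.21918
Gain = 20 log₁₀(0.21918) ≈ -13.18 dB
∠H = 0.00° − 147.31° = -147.31°

-13.2 dB, -147.3°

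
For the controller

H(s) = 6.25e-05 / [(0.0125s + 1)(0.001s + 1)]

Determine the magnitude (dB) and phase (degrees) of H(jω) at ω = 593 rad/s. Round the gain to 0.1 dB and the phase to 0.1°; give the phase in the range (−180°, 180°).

At ω = 593 rad/s:
pole (1 + j593·0.0125) = 1 + j7.4125 → |·| ≈ 7.4796, ∠ ≈ 82.32°
pole (1 + j593·0.001) = 1 + j0.593 → |·| ≈ 1.1626, ∠ ≈ 30.67°
|H| = 6.25e-05 · 1 / (7.4796 · 1.1626) ≈ 7.1874e-06
Gain = 20 log₁₀(7.1874e-06) ≈ -102.87 dB
∠H = (0°) − (82.32° + 30.67°) = -112.99°

-102.9 dB, -113.0°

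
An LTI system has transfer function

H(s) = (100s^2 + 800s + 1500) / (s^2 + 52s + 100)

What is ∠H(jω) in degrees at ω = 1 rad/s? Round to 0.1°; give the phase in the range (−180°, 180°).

Substitute s = j1:
Numerator: 100(j1)^2 + 800(j1) + 1500 = 1400 + j800
Denominator: (j1)^2 + 52(j1) + 100 = 99 + j52
|N| = √(1400² + 800²) ≈ 1612.5, ∠N ≈ 29.74°
|D| = √(99² + 52²) ≈ 111.83, ∠D ≈ 27.71°
∠H = 29.74° − 27.71° = 2.03°

2.0°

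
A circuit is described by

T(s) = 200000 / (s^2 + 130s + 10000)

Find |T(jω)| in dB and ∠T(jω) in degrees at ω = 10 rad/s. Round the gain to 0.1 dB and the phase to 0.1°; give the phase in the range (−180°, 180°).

At s = jω = j10:
quadratic: (j10)² + 130·j10 + 10000 = 9900 + j1300 → |·| ≈ 9985, ∠ ≈ 7.48°
|T| = 200000 / 9985 ≈ 20.03
Gain = 20 log₁₀(20.03) ≈ 26.03 dB
∠T = 0.00° − 7.48° = -7.48°

26.0 dB, -7.5°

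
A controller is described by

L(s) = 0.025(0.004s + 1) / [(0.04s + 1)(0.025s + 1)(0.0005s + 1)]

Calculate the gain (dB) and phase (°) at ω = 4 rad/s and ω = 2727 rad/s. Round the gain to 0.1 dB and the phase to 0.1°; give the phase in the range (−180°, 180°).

ω = 4: -32.2 dB, -14.0°; ω = 2727: -93.2 dB, -147.6°

At ω = 4 rad/s:
zero (1 + j4·0.004) = 1 + j0.016 → |·| ≈ 1.0001, ∠ ≈ 0.92°
pole (1 + j4·0.04) = 1 + j0.16 → |·| ≈ 1.0127, ∠ ≈ 9.09°
pole (1 + j4·0.025) = 1 + j0.1 → |·| ≈ 1.005, ∠ ≈ 5.71°
pole (1 + j4·0.0005) = 1 + j0.002 → |·| ≈ 1, ∠ ≈ 0.11°
|L| = 0.025 · 1.0001 / (1.0127 · 1.005 · 1) ≈ 0.024566
Gain = 20 log₁₀(0.024566) ≈ -32.19 dB
∠L = (0.92°) − (9.09° + 5.71° + 0.11°) = -13.99°

At ω = 2727 rad/s:
zero (1 + j2727·0.004) = 1 + j10.908 → |·| ≈ 10.954, ∠ ≈ 84.76°
pole (1 + j2727·0.04) = 1 + j109.08 → |·| ≈ 109.08, ∠ ≈ 89.47°
pole (1 + j2727·0.025) = 1 + j68.175 → |·| ≈ 68.182, ∠ ≈ 89.16°
pole (1 + j2727·0.0005) = 1 + j1.3635 → |·| ≈ 1.6909, ∠ ≈ 53.74°
|L| = 0.025 · 10.954 / (109.08 · 68.182 · 1.6909) ≈ 2.1776e-05
Gain = 20 log₁₀(2.1776e-05) ≈ -93.24 dB
∠L = (84.76°) − (89.47° + 89.16° + 53.74°) = -147.61°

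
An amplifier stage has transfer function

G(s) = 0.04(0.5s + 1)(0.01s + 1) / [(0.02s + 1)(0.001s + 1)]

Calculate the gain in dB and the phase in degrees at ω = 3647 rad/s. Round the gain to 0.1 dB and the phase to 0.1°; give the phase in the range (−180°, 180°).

19.7 dB, 14.5°

At ω = 3647 rad/s:
zero (1 + j3647·0.5) = 1 + j1823.5 → |·| ≈ 1823.5, ∠ ≈ 89.97°
zero (1 + j3647·0.01) = 1 + j36.47 → |·| ≈ 36.484, ∠ ≈ 88.43°
pole (1 + j3647·0.02) = 1 + j72.94 → |·| ≈ 72.947, ∠ ≈ 89.21°
pole (1 + j3647·0.001) = 1 + j3.647 → |·| ≈ 3.7816, ∠ ≈ 74.67°
|G| = 0.04 · 1823.5 · 36.484 / (72.947 · 3.7816) ≈ 9.6468
Gain = 20 log₁₀(9.6468) ≈ 19.69 dB
∠G = (89.97° + 88.43°) − (89.21° + 74.67°) = 14.52°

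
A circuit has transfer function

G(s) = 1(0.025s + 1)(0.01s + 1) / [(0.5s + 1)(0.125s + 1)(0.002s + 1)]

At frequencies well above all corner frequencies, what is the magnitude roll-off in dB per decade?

Each pole contributes −20 dB/decade at high frequency; each zero contributes +20 dB/decade.
Net: 2 zero(s) − 3 pole(s) → -20 dB/decade.

-20 dB/decade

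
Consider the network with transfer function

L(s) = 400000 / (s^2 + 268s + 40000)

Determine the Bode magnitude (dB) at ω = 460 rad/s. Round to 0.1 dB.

At s = jω = j460:
quadratic: (j460)² + 268·j460 + 40000 = -171600 + j123280 → |·| ≈ 2.1129e+05, ∠ ≈ 144.31°
|L| = 400000 / 2.1129e+05 ≈ 1.8931
Gain = 20 log₁₀(1.8931) ≈ 5.54 dB

5.5 dB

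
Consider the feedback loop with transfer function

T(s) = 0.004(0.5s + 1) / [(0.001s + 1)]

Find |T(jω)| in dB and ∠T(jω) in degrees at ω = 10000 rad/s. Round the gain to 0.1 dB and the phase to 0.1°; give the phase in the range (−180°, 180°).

At ω = 10000 rad/s:
zero (1 + j10000·0.5) = 1 + j5000 → |·| ≈ 5000, ∠ ≈ 89.99°
pole (1 + j10000·0.001) = 1 + j10 → |·| ≈ 10.05, ∠ ≈ 84.29°
|T| = 0.004 · 5000 / (10.05) ≈ 1.99
Gain = 20 log₁₀(1.99) ≈ 5.98 dB
∠T = (89.99°) − (84.29°) = 5.70°

6.0 dB, 5.7°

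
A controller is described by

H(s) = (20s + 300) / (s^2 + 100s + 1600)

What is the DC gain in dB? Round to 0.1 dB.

-14.5 dB

H(0) = 300 / 1600 = 0.1875
20 log₁₀(0.1875) ≈ -14.54 dB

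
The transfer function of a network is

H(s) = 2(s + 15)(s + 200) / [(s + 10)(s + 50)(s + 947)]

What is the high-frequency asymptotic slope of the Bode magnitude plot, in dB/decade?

-20 dB/decade

Each pole contributes −20 dB/decade at high frequency; each zero contributes +20 dB/decade.
Net: 2 zero(s) − 3 pole(s) → -20 dB/decade.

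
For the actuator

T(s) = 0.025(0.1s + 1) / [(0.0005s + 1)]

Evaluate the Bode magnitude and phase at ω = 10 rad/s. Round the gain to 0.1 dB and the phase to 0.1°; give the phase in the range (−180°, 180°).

-29.0 dB, 44.7°

At ω = 10 rad/s:
zero (1 + j10·0.1) = 1 + j1 → |·| ≈ 1.4142, ∠ ≈ 45.00°
pole (1 + j10·0.0005) = 1 + j0.005 → |·| ≈ 1, ∠ ≈ 0.29°
|T| = 0.025 · 1.4142 / (1) ≈ 0.035355
Gain = 20 log₁₀(0.035355) ≈ -29.03 dB
∠T = (45.00°) − (0.29°) = 44.71°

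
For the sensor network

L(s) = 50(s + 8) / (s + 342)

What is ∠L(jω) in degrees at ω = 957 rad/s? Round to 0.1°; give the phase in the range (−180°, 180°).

19.2°

At s = jω = j957:
zero (s+8): 8 + j957 → |·| = √(8²+957²) = √915913 ≈ 957.03, ∠ = arctan(957/8) ≈ 89.52°
pole (s+342): 342 + j957 → |·| = √(342²+957²) = √1032813 ≈ 1016.3, ∠ = arctan(957/342) ≈ 70.33°
∠L = 89.52° − 70.33° = 19.19°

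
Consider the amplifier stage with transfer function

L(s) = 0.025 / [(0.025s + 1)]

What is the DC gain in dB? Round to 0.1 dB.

L(0) = 0.025 · 1 / 1 = 0.025
20 log₁₀(0.025) ≈ -32.04 dB

-32.0 dB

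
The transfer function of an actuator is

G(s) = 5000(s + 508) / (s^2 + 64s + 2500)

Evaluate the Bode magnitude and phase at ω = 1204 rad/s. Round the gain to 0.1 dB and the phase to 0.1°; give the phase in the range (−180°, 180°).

At s = jω = j1204:
zero (s+508): 508 + j1204 → |·| = √(508²+1204²) = √1707680 ≈ 1306.8, ∠ = arctan(1204/508) ≈ 67.12°
quadratic: (j1204)² + 64·j1204 + 2500 = -1447116 + j77056 → |·| ≈ 1.4492e+06, ∠ ≈ 176.95°
|G| = 5000 · 1306.8 / 1.4492e+06 ≈ 4.5087
Gain = 20 log₁₀(4.5087) ≈ 13.08 dB
∠G = 67.12° − 176.95° = -109.83°

13.1 dB, -109.8°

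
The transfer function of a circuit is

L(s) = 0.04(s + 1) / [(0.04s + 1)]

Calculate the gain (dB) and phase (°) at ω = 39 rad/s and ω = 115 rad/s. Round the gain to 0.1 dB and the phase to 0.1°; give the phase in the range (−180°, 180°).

At ω = 39 rad/s:
zero (1 + j39·1) = 1 + j39 → |·| ≈ 39.013, ∠ ≈ 88.53°
pole (1 + j39·0.04) = 1 + j1.56 → |·| ≈ 1.853, ∠ ≈ 57.34°
|L| = 0.04 · 39.013 / (1.853) ≈ 0.84216
Gain = 20 log₁₀(0.84216) ≈ -1.49 dB
∠L = (88.53°) − (57.34°) = 31.19°

At ω = 115 rad/s:
zero (1 + j115·1) = 1 + j115 → |·| ≈ 115, ∠ ≈ 89.50°
pole (1 + j115·0.04) = 1 + j4.6 → |·| ≈ 4.7074, ∠ ≈ 77.74°
|L| = 0.04 · 115 / (4.7074) ≈ 0.97718
Gain = 20 log₁₀(0.97718) ≈ -0.20 dB
∠L = (89.50°) − (77.74°) = 11.76°

ω = 39: -1.5 dB, 31.2°; ω = 115: -0.2 dB, 11.8°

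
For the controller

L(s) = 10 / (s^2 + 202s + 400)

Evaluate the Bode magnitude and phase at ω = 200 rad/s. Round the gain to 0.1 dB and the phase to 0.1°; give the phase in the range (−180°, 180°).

Substitute s = j200:
Numerator: 10 = 10 + j0
Denominator: (j200)^2 + 202(j200) + 400 = -39600 + j40400
|N| = √(10² + 0²) ≈ 10, ∠N ≈ 0.00°
|D| = √(39600² + 40400²) ≈ 56571, ∠D ≈ 134.43°
|L| = 10 / 56571 ≈ 0.00017677
Gain = 20 log₁₀(0.00017677) ≈ -75.05 dB
∠L = 0.00° − 134.43° = -134.43°

-75.1 dB, -134.4°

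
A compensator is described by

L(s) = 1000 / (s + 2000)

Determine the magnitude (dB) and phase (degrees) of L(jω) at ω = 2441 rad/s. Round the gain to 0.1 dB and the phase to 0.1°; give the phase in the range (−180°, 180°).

-10.0 dB, -50.7°

At s = jω = j2441:
pole (s+2000): 2000 + j2441 → |·| = √(2000²+2441²) = √9958481 ≈ 3155.7, ∠ = arctan(2441/2000) ≈ 50.67°
|L| = 1000 / 3155.7 ≈ 0.31689
Gain = 20 log₁₀(0.31689) ≈ -9.98 dB
∠L = 0.00° − 50.67° = -50.67°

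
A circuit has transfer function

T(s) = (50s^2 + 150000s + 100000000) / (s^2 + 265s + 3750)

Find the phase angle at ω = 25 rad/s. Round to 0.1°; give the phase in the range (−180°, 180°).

Substitute s = j25:
Numerator: 50(j25)^2 + 150000(j25) + 100000000 = 99968750 + j3750000
Denominator: (j25)^2 + 265(j25) + 3750 = 3125 + j6625
|N| = √(99968750² + 3750000²) ≈ 1.0004e+08, ∠N ≈ 2.15°
|D| = √(3125² + 6625²) ≈ 7325, ∠D ≈ 64.75°
∠T = 2.15° − 64.75° = -62.60°

-62.6°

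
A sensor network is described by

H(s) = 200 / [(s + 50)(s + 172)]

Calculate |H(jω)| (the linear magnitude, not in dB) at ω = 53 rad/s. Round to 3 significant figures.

0.0153

At s = jω = j53:
pole (s+50): 50 + j53 → |·| = √(50²+53²) = √5309 ≈ 72.863, ∠ = arctan(53/50) ≈ 46.67°
pole (s+172): 172 + j53 → |·| = √(172²+53²) = √32393 ≈ 179.98, ∠ = arctan(53/172) ≈ 17.13°
|H| = 200 / 13114 ≈ 0.015251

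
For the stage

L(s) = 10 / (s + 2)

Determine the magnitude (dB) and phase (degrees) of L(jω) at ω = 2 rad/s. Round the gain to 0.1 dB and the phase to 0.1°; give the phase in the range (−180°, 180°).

11.0 dB, -45.0°

Substitute s = j2:
Numerator: 10 = 10 + j0
Denominator: (j2) + 2 = 2 + j2
|N| = √(10² + 0²) ≈ 10, ∠N ≈ 0.00°
|D| = √(2² + 2²) ≈ 2.8284, ∠D ≈ 45.00°
|L| = 10 / 2.8284 ≈ 3.5356
Gain = 20 log₁₀(3.5356) ≈ 10.97 dB
∠L = 0.00° − 45.00° = -45.00°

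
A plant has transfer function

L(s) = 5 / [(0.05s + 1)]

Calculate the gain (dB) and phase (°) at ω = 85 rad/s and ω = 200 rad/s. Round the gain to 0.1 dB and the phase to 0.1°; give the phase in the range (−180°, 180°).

ω = 85: 1.2 dB, -76.8°; ω = 200: -6.1 dB, -84.3°

At ω = 85 rad/s:
pole (1 + j85·0.05) = 1 + j4.25 → |·| ≈ 4.3661, ∠ ≈ 76.76°
|L| = 5 · 1 / (4.3661) ≈ 1.1452
Gain = 20 log₁₀(1.1452) ≈ 1.18 dB
∠L = (0°) − (76.76°) = -76.76°

At ω = 200 rad/s:
pole (1 + j200·0.05) = 1 + j10 → |·| ≈ 10.05, ∠ ≈ 84.29°
|L| = 5 · 1 / (10.05) ≈ 0.49751
Gain = 20 log₁₀(0.49751) ≈ -6.06 dB
∠L = (0°) − (84.29°) = -84.29°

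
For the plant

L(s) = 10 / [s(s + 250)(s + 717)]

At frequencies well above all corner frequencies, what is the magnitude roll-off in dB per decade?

Each pole contributes −20 dB/decade at high frequency; each zero contributes +20 dB/decade.
Net: 0 zero(s) − 3 pole(s) → -60 dB/decade.

-60 dB/decade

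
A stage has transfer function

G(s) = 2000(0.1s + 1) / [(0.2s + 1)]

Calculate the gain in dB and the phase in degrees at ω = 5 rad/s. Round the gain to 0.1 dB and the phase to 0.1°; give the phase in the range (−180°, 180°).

64.0 dB, -18.4°

At ω = 5 rad/s:
zero (1 + j5·0.1) = 1 + j0.5 → |·| ≈ 1.118, ∠ ≈ 26.57°
pole (1 + j5·0.2) = 1 + j1 → |·| ≈ 1.4142, ∠ ≈ 45.00°
|G| = 2000 · 1.118 / (1.4142) ≈ 1581.1
Gain = 20 log₁₀(1581.1) ≈ 63.98 dB
∠G = (26.57°) − (45.00°) = -18.43°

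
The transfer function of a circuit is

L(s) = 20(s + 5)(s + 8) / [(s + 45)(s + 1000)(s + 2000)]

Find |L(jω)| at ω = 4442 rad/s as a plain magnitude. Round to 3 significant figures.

0.00401

At s = jω = j4442:
zero (s+5): 5 + j4442 → |·| = √(5²+4442²) = √19731389 ≈ 4442, ∠ = arctan(4442/5) ≈ 89.94°
zero (s+8): 8 + j4442 → |·| = √(8²+4442²) = √19731428 ≈ 4442, ∠ = arctan(4442/8) ≈ 89.90°
pole (s+45): 45 + j4442 → |·| = √(45²+4442²) = √19733389 ≈ 4442.2, ∠ = arctan(4442/45) ≈ 89.42°
pole (s+1000): 1000 + j4442 → |·| = √(1000²+4442²) = √20731364 ≈ 4553.2, ∠ = arctan(4442/1000) ≈ 77.31°
pole (s+2000): 2000 + j4442 → |·| = √(2000²+4442²) = √23731364 ≈ 4871.5, ∠ = arctan(4442/2000) ≈ 65.76°
|L| = 20 · 1.9731e+07 / 9.8532e+10 ≈ 0.004005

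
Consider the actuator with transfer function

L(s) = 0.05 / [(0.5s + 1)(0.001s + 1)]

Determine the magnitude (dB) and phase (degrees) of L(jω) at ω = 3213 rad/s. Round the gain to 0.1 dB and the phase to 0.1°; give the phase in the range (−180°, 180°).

At ω = 3213 rad/s:
pole (1 + j3213·0.5) = 1 + j1606.5 → |·| ≈ 1606.5, ∠ ≈ 89.96°
pole (1 + j3213·0.001) = 1 + j3.213 → |·| ≈ 3.365, ∠ ≈ 72.71°
|L| = 0.05 · 1 / (1606.5 · 3.365) ≈ 9.2492e-06
Gain = 20 log₁₀(9.2492e-06) ≈ -100.68 dB
∠L = (0°) − (89.96° + 72.71°) = -162.67°

-100.7 dB, -162.7°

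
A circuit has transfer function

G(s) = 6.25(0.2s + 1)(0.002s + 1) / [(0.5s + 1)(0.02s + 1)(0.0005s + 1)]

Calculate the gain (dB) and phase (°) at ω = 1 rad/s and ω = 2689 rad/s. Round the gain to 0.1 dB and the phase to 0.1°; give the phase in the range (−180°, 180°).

ω = 1: 15.1 dB, -16.3°; ω = 2689: -16.4 dB, -62.9°

At ω = 1 rad/s:
zero (1 + j1·0.2) = 1 + j0.2 → |·| ≈ 1.0198, ∠ ≈ 11.31°
zero (1 + j1·0.002) = 1 + j0.002 → |·| ≈ 1, ∠ ≈ 0.11°
pole (1 + j1·0.5) = 1 + j0.5 → |·| ≈ 1.118, ∠ ≈ 26.57°
pole (1 + j1·0.02) = 1 + j0.02 → |·| ≈ 1.0002, ∠ ≈ 1.15°
pole (1 + j1·0.0005) = 1 + j0.0005 → |·| ≈ 1, ∠ ≈ 0.03°
|G| = 6.25 · 1.0198 · 1 / (1.118 · 1.0002 · 1) ≈ 5.6999
Gain = 20 log₁₀(5.6999) ≈ 15.12 dB
∠G = (11.31° + 0.11°) − (26.57° + 1.15° + 0.03°) = -16.33°

At ω = 2689 rad/s:
zero (1 + j2689·0.2) = 1 + j537.8 → |·| ≈ 537.8, ∠ ≈ 89.89°
zero (1 + j2689·0.002) = 1 + j5.378 → |·| ≈ 5.4702, ∠ ≈ 79.47°
pole (1 + j2689·0.5) = 1 + j1344.5 → |·| ≈ 1344.5, ∠ ≈ 89.96°
pole (1 + j2689·0.02) = 1 + j53.78 → |·| ≈ 53.789, ∠ ≈ 88.93°
pole (1 + j2689·0.0005) = 1 + j1.3445 → |·| ≈ 1.6756, ∠ ≈ 53.36°
|G| = 6.25 · 537.8 · 5.4702 / (1344.5 · 53.789 · 1.6756) ≈ 0.15173
Gain = 20 log₁₀(0.15173) ≈ -16.38 dB
∠G = (89.89° + 79.47°) − (89.96° + 88.93° + 53.36°) = -62.89°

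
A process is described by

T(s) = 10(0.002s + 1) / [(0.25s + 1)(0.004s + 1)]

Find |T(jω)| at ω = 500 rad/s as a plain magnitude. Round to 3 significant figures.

At ω = 500 rad/s:
zero (1 + j500·0.002) = 1 + j1 → |·| ≈ 1.4142, ∠ ≈ 45.00°
pole (1 + j500·0.25) = 1 + j125 → |·| ≈ 125, ∠ ≈ 89.54°
pole (1 + j500·0.004) = 1 + j2 → |·| ≈ 2.2361, ∠ ≈ 63.43°
|T| = 10 · 1.4142 / (125 · 2.2361) ≈ 0.050595

0.0506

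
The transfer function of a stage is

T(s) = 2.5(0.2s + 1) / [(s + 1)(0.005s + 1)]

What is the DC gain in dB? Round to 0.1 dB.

T(0) = 2.5 · 1 / 1 = 2.5
20 log₁₀(2.5) ≈ 7.96 dB

8.0 dB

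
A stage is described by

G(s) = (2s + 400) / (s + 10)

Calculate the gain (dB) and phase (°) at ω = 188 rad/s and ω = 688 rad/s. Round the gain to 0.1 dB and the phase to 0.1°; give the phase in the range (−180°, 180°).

ω = 188: 9.3 dB, -43.7°; ω = 688: 6.4 dB, -15.4°

Substitute s = j188:
Numerator: 2(j188) + 400 = 400 + j376
Denominator: (j188) + 10 = 10 + j188
|N| = √(400² + 376²) ≈ 548.98, ∠N ≈ 43.23°
|D| = √(10² + 188²) ≈ 188.27, ∠D ≈ 86.96°
|G| = 548.98 / 188.27 ≈ 2.9159
Gain = 20 log₁₀(2.9159) ≈ 9.30 dB
∠G = 43.23° − 86.96° = -43.73°

Substitute s = j688:
Numerator: 2(j688) + 400 = 400 + j1376
Denominator: (j688) + 10 = 10 + j688
|N| = √(400² + 1376²) ≈ 1433, ∠N ≈ 73.79°
|D| = √(10² + 688²) ≈ 688.07, ∠D ≈ 89.17°
|G| = 1433 / 688.07 ≈ 2.0826
Gain = 20 log₁₀(2.0826) ≈ 6.37 dB
∠G = 73.79° − 89.17° = -15.38°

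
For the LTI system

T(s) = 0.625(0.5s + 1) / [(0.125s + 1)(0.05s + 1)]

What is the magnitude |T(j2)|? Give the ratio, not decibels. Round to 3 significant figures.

At ω = 2 rad/s:
zero (1 + j2·0.5) = 1 + j1 → |·| ≈ 1.4142, ∠ ≈ 45.00°
pole (1 + j2·0.125) = 1 + j0.25 → |·| ≈ 1.0308, ∠ ≈ 14.04°
pole (1 + j2·0.05) = 1 + j0.1 → |·| ≈ 1.005, ∠ ≈ 5.71°
|T| = 0.625 · 1.4142 / (1.0308 · 1.005) ≈ 0.8532

0.853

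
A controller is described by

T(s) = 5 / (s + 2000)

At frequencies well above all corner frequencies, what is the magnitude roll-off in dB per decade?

-20 dB/decade

Each pole contributes −20 dB/decade at high frequency; each zero contributes +20 dB/decade.
Net: 0 zero(s) − 1 pole(s) → -20 dB/decade.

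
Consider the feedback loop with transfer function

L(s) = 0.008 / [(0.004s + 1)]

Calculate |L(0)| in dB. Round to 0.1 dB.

L(0) = 0.008 · 1 / 1 = 0.008
20 log₁₀(0.008) ≈ -41.94 dB

-41.9 dB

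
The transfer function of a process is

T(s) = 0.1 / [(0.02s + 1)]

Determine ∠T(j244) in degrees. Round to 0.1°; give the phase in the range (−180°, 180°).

-78.4°

At ω = 244 rad/s:
pole (1 + j244·0.02) = 1 + j4.88 → |·| ≈ 4.9814, ∠ ≈ 78.42°
∠T = (0°) − (78.42°) = -78.42°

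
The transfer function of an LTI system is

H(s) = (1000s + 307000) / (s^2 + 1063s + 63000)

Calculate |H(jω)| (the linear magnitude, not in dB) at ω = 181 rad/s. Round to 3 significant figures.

1.83

Substitute s = j181:
Numerator: 1000(j181) + 307000 = 307000 + j181000
Denominator: (j181)^2 + 1063(j181) + 63000 = 30239 + j192403
|N| = √(307000² + 181000²) ≈ 3.5638e+05, ∠N ≈ 30.52°
|D| = √(30239² + 192403²) ≈ 1.9476e+05, ∠D ≈ 81.07°
|H| = 3.5638e+05 / 1.9476e+05 ≈ 1.8298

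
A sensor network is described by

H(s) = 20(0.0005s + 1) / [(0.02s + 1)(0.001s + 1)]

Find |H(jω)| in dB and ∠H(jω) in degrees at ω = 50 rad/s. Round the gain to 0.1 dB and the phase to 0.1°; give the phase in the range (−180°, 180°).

23.0 dB, -46.4°

At ω = 50 rad/s:
zero (1 + j50·0.0005) = 1 + j0.025 → |·| ≈ 1.0003, ∠ ≈ 1.43°
pole (1 + j50·0.02) = 1 + j1 → |·| ≈ 1.4142, ∠ ≈ 45.00°
pole (1 + j50·0.001) = 1 + j0.05 → |·| ≈ 1.0012, ∠ ≈ 2.86°
|H| = 20 · 1.0003 / (1.4142 · 1.0012) ≈ 14.13
Gain = 20 log₁₀(14.13) ≈ 23.00 dB
∠H = (1.43°) − (45.00° + 2.86°) = -46.43°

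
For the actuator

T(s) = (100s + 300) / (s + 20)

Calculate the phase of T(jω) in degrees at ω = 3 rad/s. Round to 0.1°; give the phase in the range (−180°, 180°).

Substitute s = j3:
Numerator: 100(j3) + 300 = 300 + j300
Denominator: (j3) + 20 = 20 + j3
|N| = √(300² + 300²) ≈ 424.26, ∠N ≈ 45.00°
|D| = √(20² + 3²) ≈ 20.224, ∠D ≈ 8.53°
∠T = 45.00° − 8.53° = 36.47°

36.5°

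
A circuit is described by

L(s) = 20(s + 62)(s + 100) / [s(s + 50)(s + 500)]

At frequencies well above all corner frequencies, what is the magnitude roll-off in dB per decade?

Each pole contributes −20 dB/decade at high frequency; each zero contributes +20 dB/decade.
Net: 2 zero(s) − 3 pole(s) → -20 dB/decade.

-20 dB/decade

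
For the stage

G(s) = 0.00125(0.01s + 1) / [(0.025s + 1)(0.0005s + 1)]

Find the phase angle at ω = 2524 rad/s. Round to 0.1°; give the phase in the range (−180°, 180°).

-53.0°

At ω = 2524 rad/s:
zero (1 + j2524·0.01) = 1 + j25.24 → |·| ≈ 25.26, ∠ ≈ 87.73°
pole (1 + j2524·0.025) = 1 + j63.1 → |·| ≈ 63.108, ∠ ≈ 89.09°
pole (1 + j2524·0.0005) = 1 + j1.262 → |·| ≈ 1.6102, ∠ ≈ 51.61°
∠G = (87.73°) − (89.09° + 51.61°) = -52.97°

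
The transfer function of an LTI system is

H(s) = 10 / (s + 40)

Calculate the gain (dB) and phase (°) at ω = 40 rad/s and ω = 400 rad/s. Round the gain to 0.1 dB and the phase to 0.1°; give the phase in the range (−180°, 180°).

At s = jω = j40:
pole (s+40): 40 + j40 → |·| = √(40²+40²) = √3200 ≈ 56.569, ∠ = arctan(40/40) ≈ 45.00°
|H| = 10 / 56.569 ≈ 0.17678
Gain = 20 log₁₀(0.17678) ≈ -15.05 dB
∠H = 0.00° − 45.00° = -45.00°

At s = jω = j400:
pole (s+40): 40 + j400 → |·| = √(40²+400²) = √161600 ≈ 402, ∠ = arctan(400/40) ≈ 84.29°
|H| = 10 / 402 ≈ 0.024876
Gain = 20 log₁₀(0.024876) ≈ -32.08 dB
∠H = 0.00° − 84.29° = -84.29°

ω = 40: -15.1 dB, -45.0°; ω = 400: -32.1 dB, -84.3°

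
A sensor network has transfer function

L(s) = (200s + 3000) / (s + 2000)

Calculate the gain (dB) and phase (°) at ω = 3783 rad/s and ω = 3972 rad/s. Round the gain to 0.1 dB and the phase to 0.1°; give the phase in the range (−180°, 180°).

Substitute s = j3783:
Numerator: 200(j3783) + 3000 = 3000 + j756600
Denominator: (j3783) + 2000 = 2000 + j3783
|N| = √(3000² + 756600²) ≈ 7.5661e+05, ∠N ≈ 89.77°
|D| = √(2000² + 3783²) ≈ 4279.1, ∠D ≈ 62.14°
|L| = 7.5661e+05 / 4279.1 ≈ 176.82
Gain = 20 log₁₀(176.82) ≈ 44.95 dB
∠L = 89.77° − 62.14° = 27.63°

Substitute s = j3972:
Numerator: 200(j3972) + 3000 = 3000 + j794400
Denominator: (j3972) + 2000 = 2000 + j3972
|N| = √(3000² + 794400²) ≈ 7.9441e+05, ∠N ≈ 89.78°
|D| = √(2000² + 3972²) ≈ 4447.1, ∠D ≈ 63.27°
|L| = 7.9441e+05 / 4447.1 ≈ 178.64
Gain = 20 log₁₀(178.64) ≈ 45.04 dB
∠L = 89.78° − 63.27° = 26.51°

ω = 3783: 45.0 dB, 27.6°; ω = 3972: 45.0 dB, 26.5°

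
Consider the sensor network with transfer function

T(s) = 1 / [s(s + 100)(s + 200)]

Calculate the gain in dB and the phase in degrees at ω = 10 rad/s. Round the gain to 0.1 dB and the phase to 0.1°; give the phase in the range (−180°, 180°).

At s = jω = j10:
pole (s+100): 100 + j10 → |·| = √(100²+10²) = √10100 ≈ 100.5, ∠ = arctan(10/100) ≈ 5.71°
pole (s+200): 200 + j10 → |·| = √(200²+10²) = √40100 ≈ 200.25, ∠ = arctan(10/200) ≈ 2.86°
pole at origin: |s| = 10, ∠ = 90.00° (in denominator)
|T| = 1 / 2.0125e+05 ≈ 4.9689e-06
Gain = 20 log₁₀(4.9689e-06) ≈ -106.07 dB
∠T = 0.00° − 98.57° = -98.57°

-106.1 dB, -98.6°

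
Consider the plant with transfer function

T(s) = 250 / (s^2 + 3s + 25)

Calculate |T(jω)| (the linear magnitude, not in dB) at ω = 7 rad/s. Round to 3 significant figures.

7.84

At s = jω = j7:
quadratic: (j7)² + 3·j7 + 25 = -24 + j21 → |·| ≈ 31.89, ∠ ≈ 138.81°
|T| = 250 / 31.89 ≈ 7.8394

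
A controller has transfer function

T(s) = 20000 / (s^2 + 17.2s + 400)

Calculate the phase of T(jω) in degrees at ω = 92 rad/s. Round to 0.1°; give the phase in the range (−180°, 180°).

-168.9°

At s = jω = j92:
quadratic: (j92)² + 17.2·j92 + 400 = -8064 + j1582.4 → |·| ≈ 8217.8, ∠ ≈ 168.90°
∠T = 0.00° − 168.90° = -168.90°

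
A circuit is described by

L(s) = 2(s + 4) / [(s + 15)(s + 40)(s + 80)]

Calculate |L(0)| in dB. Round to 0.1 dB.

-75.6 dB

L(0) = 2·4 / (15·40·80) ≈ 0.00016667
20 log₁₀(0.00016667) ≈ -75.56 dB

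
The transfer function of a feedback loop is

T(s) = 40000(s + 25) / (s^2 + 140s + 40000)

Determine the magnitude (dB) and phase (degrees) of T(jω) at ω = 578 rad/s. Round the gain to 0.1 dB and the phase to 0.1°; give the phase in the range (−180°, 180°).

37.6 dB, -77.1°

At s = jω = j578:
zero (s+25): 25 + j578 → |·| = √(25²+578²) = √334709 ≈ 578.54, ∠ = arctan(578/25) ≈ 87.52°
quadratic: (j578)² + 140·j578 + 40000 = -294084 + j80920 → |·| ≈ 3.0501e+05, ∠ ≈ 164.62°
|T| = 40000 · 578.54 / 3.0501e+05 ≈ 75.872
Gain = 20 log₁₀(75.872) ≈ 37.60 dB
∠T = 87.52° − 164.62° = -77.10°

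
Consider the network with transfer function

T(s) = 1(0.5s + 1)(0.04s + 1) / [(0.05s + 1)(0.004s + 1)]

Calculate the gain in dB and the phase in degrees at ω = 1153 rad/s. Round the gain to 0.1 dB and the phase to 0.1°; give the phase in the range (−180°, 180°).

39.8 dB, 11.9°

At ω = 1153 rad/s:
zero (1 + j1153·0.5) = 1 + j576.5 → |·| ≈ 576.5, ∠ ≈ 89.90°
zero (1 + j1153·0.04) = 1 + j46.12 → |·| ≈ 46.131, ∠ ≈ 88.76°
pole (1 + j1153·0.05) = 1 + j57.65 → |·| ≈ 57.659, ∠ ≈ 89.01°
pole (1 + j1153·0.004) = 1 + j4.612 → |·| ≈ 4.7192, ∠ ≈ 77.77°
|T| = 1 · 576.5 · 46.131 / (57.659 · 4.7192) ≈ 97.736
Gain = 20 log₁₀(97.736) ≈ 39.80 dB
∠T = (89.90° + 88.76°) − (89.01° + 77.77°) = 11.88°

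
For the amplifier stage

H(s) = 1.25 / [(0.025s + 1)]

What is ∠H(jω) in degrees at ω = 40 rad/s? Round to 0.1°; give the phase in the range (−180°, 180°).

-45.0°

At ω = 40 rad/s:
pole (1 + j40·0.025) = 1 + j1 → |·| ≈ 1.4142, ∠ ≈ 45.00°
∠H = (0°) − (45.00°) = -45.00°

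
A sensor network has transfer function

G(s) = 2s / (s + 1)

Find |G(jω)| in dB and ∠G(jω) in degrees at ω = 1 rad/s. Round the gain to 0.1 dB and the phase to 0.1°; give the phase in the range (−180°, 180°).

At s = jω = j1:
zero at origin: s = j1 → |·| = 1, ∠ = 90.00°
pole (s+1): 1 + j1 → |·| = √(1²+1²) = √2 ≈ 1.4142, ∠ = arctan(1/1) ≈ 45.00°
|G| = 2 · 1 / 1.4142 ≈ 1.4142
Gain = 20 log₁₀(1.4142) ≈ 3.01 dB
∠G = 90.00° − 45.00° = 45.00°

3.0 dB, 45.0°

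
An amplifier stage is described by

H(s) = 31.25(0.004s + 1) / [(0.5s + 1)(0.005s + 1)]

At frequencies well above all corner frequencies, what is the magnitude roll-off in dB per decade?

-20 dB/decade

Each pole contributes −20 dB/decade at high frequency; each zero contributes +20 dB/decade.
Net: 1 zero(s) − 2 pole(s) → -20 dB/decade.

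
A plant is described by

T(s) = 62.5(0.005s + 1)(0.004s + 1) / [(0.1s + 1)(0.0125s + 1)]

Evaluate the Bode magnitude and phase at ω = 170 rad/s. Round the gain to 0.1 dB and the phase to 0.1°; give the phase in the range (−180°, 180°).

At ω = 170 rad/s:
zero (1 + j170·0.005) = 1 + j0.85 → |·| ≈ 1.3124, ∠ ≈ 40.36°
zero (1 + j170·0.004) = 1 + j0.68 → |·| ≈ 1.2093, ∠ ≈ 34.22°
pole (1 + j170·0.1) = 1 + j17 → |·| ≈ 17.029, ∠ ≈ 86.63°
pole (1 + j170·0.0125) = 1 + j2.125 → |·| ≈ 2.3485, ∠ ≈ 64.80°
|T| = 62.5 · 1.3124 · 1.2093 / (17.029 · 2.3485) ≈ 2.4803
Gain = 20 log₁₀(2.4803) ≈ 7.89 dB
∠T = (40.36° + 34.22°) − (86.63° + 64.80°) = -76.85°

7.9 dB, -76.9°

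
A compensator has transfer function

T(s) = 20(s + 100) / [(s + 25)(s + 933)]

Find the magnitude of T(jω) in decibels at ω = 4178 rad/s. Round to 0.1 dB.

At s = jω = j4178:
zero (s+100): 100 + j4178 → |·| = √(100²+4178²) = √17465684 ≈ 4179.2, ∠ = arctan(4178/100) ≈ 88.63°
pole (s+25): 25 + j4178 → |·| = √(25²+4178²) = √17456309 ≈ 4178.1, ∠ = arctan(4178/25) ≈ 89.66°
pole (s+933): 933 + j4178 → |·| = √(933²+4178²) = √18326173 ≈ 4280.9, ∠ = arctan(4178/933) ≈ 77.41°
|T| = 20 · 4179.2 / 1.7886e+07 ≈ 0.0046732
Gain = 20 log₁₀(0.0046732) ≈ -46.61 dB

-46.6 dB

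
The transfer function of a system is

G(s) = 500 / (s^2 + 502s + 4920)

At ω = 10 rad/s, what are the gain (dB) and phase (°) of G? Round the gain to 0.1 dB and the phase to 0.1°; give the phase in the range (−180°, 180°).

Substitute s = j10:
Numerator: 500 = 500 + j0
Denominator: (j10)^2 + 502(j10) + 4920 = 4820 + j5020
|N| = √(500² + 0²) ≈ 500, ∠N ≈ 0.00°
|D| = √(4820² + 5020²) ≈ 6959.4, ∠D ≈ 46.16°
|G| = 500 / 6959.4 ≈ 0.071845
Gain = 20 log₁₀(0.071845) ≈ -22.87 dB
∠G = 0.00° − 46.16° = -46.16°

-22.9 dB, -46.2°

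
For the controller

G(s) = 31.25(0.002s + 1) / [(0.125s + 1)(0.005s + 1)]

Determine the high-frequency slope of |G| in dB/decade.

Each pole contributes −20 dB/decade at high frequency; each zero contributes +20 dB/decade.
Net: 1 zero(s) − 2 pole(s) → -20 dB/decade.

-20 dB/decade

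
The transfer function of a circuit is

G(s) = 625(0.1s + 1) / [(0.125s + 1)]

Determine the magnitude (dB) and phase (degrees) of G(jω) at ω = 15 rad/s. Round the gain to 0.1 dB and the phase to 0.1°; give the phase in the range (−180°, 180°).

At ω = 15 rad/s:
zero (1 + j15·0.1) = 1 + j1.5 → |·| ≈ 1.8028, ∠ ≈ 56.31°
pole (1 + j15·0.125) = 1 + j1.875 → |·| ≈ 2.125, ∠ ≈ 61.93°
|G| = 625 · 1.8028 / (2.125) ≈ 530.24
Gain = 20 log₁₀(530.24) ≈ 54.49 dB
∠G = (56.31°) − (61.93°) = -5.62°

54.5 dB, -5.6°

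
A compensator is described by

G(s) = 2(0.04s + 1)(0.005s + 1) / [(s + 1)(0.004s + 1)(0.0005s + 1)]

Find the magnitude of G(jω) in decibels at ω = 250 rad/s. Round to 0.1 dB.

At ω = 250 rad/s:
zero (1 + j250·0.04) = 1 + j10 → |·| ≈ 10.05, ∠ ≈ 84.29°
zero (1 + j250·0.005) = 1 + j1.25 → |·| ≈ 1.6008, ∠ ≈ 51.34°
pole (1 + j250·1) = 1 + j250 → |·| ≈ 250, ∠ ≈ 89.77°
pole (1 + j250·0.004) = 1 + j1 → |·| ≈ 1.4142, ∠ ≈ 45.00°
pole (1 + j250·0.0005) = 1 + j0.125 → |·| ≈ 1.0078, ∠ ≈ 7.13°
|G| = 2 · 10.05 · 1.6008 / (250 · 1.4142 · 1.0078) ≈ 0.090304
Gain = 20 log₁₀(0.090304) ≈ -20.89 dB

-20.9 dB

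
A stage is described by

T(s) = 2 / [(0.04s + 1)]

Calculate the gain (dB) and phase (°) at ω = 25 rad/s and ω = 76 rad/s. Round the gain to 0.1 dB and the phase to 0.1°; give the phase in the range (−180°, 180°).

ω = 25: 3.0 dB, -45.0°; ω = 76: -4.1 dB, -71.8°

At ω = 25 rad/s:
pole (1 + j25·0.04) = 1 + j1 → |·| ≈ 1.4142, ∠ ≈ 45.00°
|T| = 2 · 1 / (1.4142) ≈ 1.4142
Gain = 20 log₁₀(1.4142) ≈ 3.01 dB
∠T = (0°) − (45.00°) = -45.00°

At ω = 76 rad/s:
pole (1 + j76·0.04) = 1 + j3.04 → |·| ≈ 3.2002, ∠ ≈ 71.79°
|T| = 2 · 1 / (3.2002) ≈ 0.62496
Gain = 20 log₁₀(0.62496) ≈ -4.08 dB
∠T = (0°) − (71.79°) = -71.79°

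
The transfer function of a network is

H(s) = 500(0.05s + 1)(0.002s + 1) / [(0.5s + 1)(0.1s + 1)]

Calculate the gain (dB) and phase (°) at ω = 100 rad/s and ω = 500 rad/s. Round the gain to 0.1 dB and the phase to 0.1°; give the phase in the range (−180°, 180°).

ω = 100: 14.3 dB, -83.1°; ω = 500: 3.0 dB, -45.9°

At ω = 100 rad/s:
zero (1 + j100·0.05) = 1 + j5 → |·| ≈ 5.099, ∠ ≈ 78.69°
zero (1 + j100·0.002) = 1 + j0.2 → |·| ≈ 1.0198, ∠ ≈ 11.31°
pole (1 + j100·0.5) = 1 + j50 → |·| ≈ 50.01, ∠ ≈ 88.85°
pole (1 + j100·0.1) = 1 + j10 → |·| ≈ 10.05, ∠ ≈ 84.29°
|H| = 500 · 5.099 · 1.0198 / (50.01 · 10.05) ≈ 5.1731
Gain = 20 log₁₀(5.1731) ≈ 14.28 dB
∠H = (78.69° + 11.31°) − (88.85° + 84.29°) = -83.14°

At ω = 500 rad/s:
zero (1 + j500·0.05) = 1 + j25 → |·| ≈ 25.02, ∠ ≈ 87.71°
zero (1 + j500·0.002) = 1 + j1 → |·| ≈ 1.4142, ∠ ≈ 45.00°
pole (1 + j500·0.5) = 1 + j250 → |·| ≈ 250, ∠ ≈ 89.77°
pole (1 + j500·0.1) = 1 + j50 → |·| ≈ 50.01, ∠ ≈ 88.85°
|H| = 500 · 25.02 · 1.4142 / (250 · 50.01) ≈ 1.415
Gain = 20 log₁₀(1.415) ≈ 3.02 dB
∠H = (87.71° + 45.00°) − (89.77° + 88.85°) = -45.91°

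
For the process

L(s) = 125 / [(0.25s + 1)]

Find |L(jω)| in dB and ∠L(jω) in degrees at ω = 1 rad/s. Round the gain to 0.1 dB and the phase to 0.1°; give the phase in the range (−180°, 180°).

41.7 dB, -14.0°

At ω = 1 rad/s:
pole (1 + j1·0.25) = 1 + j0.25 → |·| ≈ 1.0308, ∠ ≈ 14.04°
|L| = 125 · 1 / (1.0308) ≈ 121.27
Gain = 20 log₁₀(121.27) ≈ 41.68 dB
∠L = (0°) − (14.04°) = -14.04°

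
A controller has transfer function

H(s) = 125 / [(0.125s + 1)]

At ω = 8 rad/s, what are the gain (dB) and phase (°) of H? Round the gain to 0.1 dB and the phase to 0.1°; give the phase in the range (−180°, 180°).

38.9 dB, -45.0°

At ω = 8 rad/s:
pole (1 + j8·0.125) = 1 + j1 → |·| ≈ 1.4142, ∠ ≈ 45.00°
|H| = 125 · 1 / (1.4142) ≈ 88.389
Gain = 20 log₁₀(88.389) ≈ 38.93 dB
∠H = (0°) − (45.00°) = -45.00°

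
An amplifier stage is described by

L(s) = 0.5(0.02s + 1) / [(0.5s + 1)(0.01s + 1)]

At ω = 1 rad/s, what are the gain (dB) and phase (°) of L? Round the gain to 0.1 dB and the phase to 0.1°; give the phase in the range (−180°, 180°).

-7.0 dB, -26.0°

At ω = 1 rad/s:
zero (1 + j1·0.02) = 1 + j0.02 → |·| ≈ 1.0002, ∠ ≈ 1.15°
pole (1 + j1·0.5) = 1 + j0.5 → |·| ≈ 1.118, ∠ ≈ 26.57°
pole (1 + j1·0.01) = 1 + j0.01 → |·| ≈ 1, ∠ ≈ 0.57°
|L| = 0.5 · 1.0002 / (1.118 · 1) ≈ 0.44732
Gain = 20 log₁₀(0.44732) ≈ -6.99 dB
∠L = (1.15°) − (26.57° + 0.57°) = -25.99°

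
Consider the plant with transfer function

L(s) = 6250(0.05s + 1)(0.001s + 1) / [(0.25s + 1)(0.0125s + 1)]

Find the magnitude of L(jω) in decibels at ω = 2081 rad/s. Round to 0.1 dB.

At ω = 2081 rad/s:
zero (1 + j2081·0.05) = 1 + j104.05 → |·| ≈ 104.05, ∠ ≈ 89.45°
zero (1 + j2081·0.001) = 1 + j2.081 → |·| ≈ 2.3088, ∠ ≈ 64.33°
pole (1 + j2081·0.25) = 1 + j520.25 → |·| ≈ 520.25, ∠ ≈ 89.89°
pole (1 + j2081·0.0125) = 1 + j26.0125 → |·| ≈ 26.032, ∠ ≈ 87.80°
|L| = 6250 · 104.05 · 2.3088 / (520.25 · 26.032) ≈ 110.86
Gain = 20 log₁₀(110.86) ≈ 40.90 dB

40.9 dB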